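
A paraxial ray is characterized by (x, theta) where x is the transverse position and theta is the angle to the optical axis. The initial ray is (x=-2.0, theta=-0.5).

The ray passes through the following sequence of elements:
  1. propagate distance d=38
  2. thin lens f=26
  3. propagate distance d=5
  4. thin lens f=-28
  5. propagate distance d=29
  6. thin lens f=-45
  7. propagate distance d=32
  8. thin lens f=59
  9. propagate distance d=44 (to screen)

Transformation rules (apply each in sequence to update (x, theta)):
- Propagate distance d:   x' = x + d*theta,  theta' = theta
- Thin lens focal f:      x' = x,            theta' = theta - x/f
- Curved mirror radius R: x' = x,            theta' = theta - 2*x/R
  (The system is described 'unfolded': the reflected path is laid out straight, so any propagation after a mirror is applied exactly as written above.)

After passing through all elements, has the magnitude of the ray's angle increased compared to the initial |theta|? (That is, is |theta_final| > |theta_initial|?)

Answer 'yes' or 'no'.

Initial: x=-2.0000 theta=-0.5000
After 1 (propagate distance d=38): x=-21.0000 theta=-0.5000
After 2 (thin lens f=26): x=-21.0000 theta=4/13 (≈0.3077)
After 3 (propagate distance d=5): x=-253/13 (≈-19.4615) theta=4/13 (≈0.3077)
After 4 (thin lens f=-28): x=-253/13 (≈-19.4615) theta=-141/364 (≈-0.3874)
After 5 (propagate distance d=29): x=-11173/364 (≈-30.6951) theta=-141/364 (≈-0.3874)
After 6 (thin lens f=-45): x=-11173/364 (≈-30.6951) theta=-8759/8190 (≈-1.0695)
After 7 (propagate distance d=32): x=-81797/1260 (≈-64.9183) theta=-8759/8190 (≈-1.0695)
After 8 (thin lens f=59): x=-81797/1260 (≈-64.9183) theta=473/15340 (≈0.0308)
After 9 (propagate distance d=44 (to screen)): x=-61427143/966420 (≈-63.5615) theta=473/15340 (≈0.0308)
|theta_initial|=0.5000 |theta_final|=473/15340 (≈0.0308) -> not increased

Answer: no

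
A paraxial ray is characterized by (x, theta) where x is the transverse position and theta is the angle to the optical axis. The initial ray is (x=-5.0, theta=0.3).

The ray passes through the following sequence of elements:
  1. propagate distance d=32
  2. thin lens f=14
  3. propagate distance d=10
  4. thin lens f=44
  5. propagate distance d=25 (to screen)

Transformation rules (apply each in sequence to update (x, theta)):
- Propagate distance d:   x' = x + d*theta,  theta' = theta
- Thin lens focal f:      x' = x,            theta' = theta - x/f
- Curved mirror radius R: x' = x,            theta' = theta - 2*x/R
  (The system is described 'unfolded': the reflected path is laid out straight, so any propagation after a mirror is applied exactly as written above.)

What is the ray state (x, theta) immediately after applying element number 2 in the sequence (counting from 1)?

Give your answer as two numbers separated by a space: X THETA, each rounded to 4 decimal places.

Initial: x=-5.0000 theta=0.3000
After 1 (propagate distance d=32): x=4.6000 theta=0.3000
After 2 (thin lens f=14): x=4.6000 theta=-1/35 (≈-0.0286)
Rounded to 4 decimal places: x = 4.6000, theta = -0.0286

Answer: 4.6000 -0.0286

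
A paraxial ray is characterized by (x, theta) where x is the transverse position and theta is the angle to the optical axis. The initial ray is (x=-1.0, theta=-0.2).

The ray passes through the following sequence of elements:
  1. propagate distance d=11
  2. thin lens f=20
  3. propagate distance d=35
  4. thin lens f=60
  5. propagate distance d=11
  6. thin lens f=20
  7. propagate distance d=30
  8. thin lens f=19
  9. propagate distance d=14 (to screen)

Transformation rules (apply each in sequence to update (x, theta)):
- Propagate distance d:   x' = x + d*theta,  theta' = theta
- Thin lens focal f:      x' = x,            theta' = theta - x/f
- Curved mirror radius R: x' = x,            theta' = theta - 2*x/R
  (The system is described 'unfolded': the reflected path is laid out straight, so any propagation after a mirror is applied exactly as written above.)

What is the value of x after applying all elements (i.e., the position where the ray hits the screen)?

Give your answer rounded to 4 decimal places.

Initial: x=-1.0000 theta=-0.2000
After 1 (propagate distance d=11): x=-3.2000 theta=-0.2000
After 2 (thin lens f=20): x=-3.2000 theta=-0.0400
After 3 (propagate distance d=35): x=-4.6000 theta=-0.0400
After 4 (thin lens f=60): x=-4.6000 theta=11/300 (≈0.0367)
After 5 (propagate distance d=11): x=-1259/300 (≈-4.1967) theta=11/300 (≈0.0367)
After 6 (thin lens f=20): x=-1259/300 (≈-4.1967) theta=0.2465
After 7 (propagate distance d=30): x=1919/600 (≈3.1983) theta=0.2465
After 8 (thin lens f=19): x=1919/600 (≈3.1983) theta=469/6000 (≈0.0782)
After 9 (propagate distance d=14 (to screen)): x=6439/1500 (≈4.2927) theta=469/6000 (≈0.0782)
Rounded to 4 decimal places: x = 4.2927

Answer: 4.2927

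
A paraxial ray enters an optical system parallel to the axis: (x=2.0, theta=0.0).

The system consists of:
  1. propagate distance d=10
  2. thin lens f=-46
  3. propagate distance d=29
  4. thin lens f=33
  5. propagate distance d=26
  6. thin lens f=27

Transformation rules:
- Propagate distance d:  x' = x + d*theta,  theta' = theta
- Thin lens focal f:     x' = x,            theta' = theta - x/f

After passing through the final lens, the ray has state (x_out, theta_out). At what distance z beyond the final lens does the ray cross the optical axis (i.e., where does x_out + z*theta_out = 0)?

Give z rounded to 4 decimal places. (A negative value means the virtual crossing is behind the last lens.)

Answer: 14.8355

Derivation:
Initial: x=2.0000 theta=0.0000
After 1 (propagate distance d=10): x=2.0000 theta=0.0000
After 2 (thin lens f=-46): x=2.0000 theta=1/23 (≈0.0435)
After 3 (propagate distance d=29): x=75/23 (≈3.2609) theta=1/23 (≈0.0435)
After 4 (thin lens f=33): x=75/23 (≈3.2609) theta=-14/253 (≈-0.0553)
After 5 (propagate distance d=26): x=461/253 (≈1.8221) theta=-14/253 (≈-0.0553)
After 6 (thin lens f=27): x=461/253 (≈1.8221) theta=-839/6831 (≈-0.1228)
z_focus = -x_out/theta_out = -(461/253)/(-839/6831) = 12447/839 ≈ 14.8355
Rounded to 4 decimal places: z = 14.8355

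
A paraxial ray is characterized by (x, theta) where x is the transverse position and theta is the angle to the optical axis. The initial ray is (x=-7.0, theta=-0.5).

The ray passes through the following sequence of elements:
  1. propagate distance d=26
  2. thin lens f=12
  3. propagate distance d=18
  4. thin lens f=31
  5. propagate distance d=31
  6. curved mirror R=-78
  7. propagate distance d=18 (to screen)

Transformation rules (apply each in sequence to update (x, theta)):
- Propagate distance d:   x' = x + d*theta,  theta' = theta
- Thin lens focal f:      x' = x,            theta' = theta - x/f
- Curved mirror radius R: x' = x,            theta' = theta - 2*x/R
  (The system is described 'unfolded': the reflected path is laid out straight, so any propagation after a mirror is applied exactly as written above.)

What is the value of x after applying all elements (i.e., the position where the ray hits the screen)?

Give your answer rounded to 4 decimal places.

Initial: x=-7.0000 theta=-0.5000
After 1 (propagate distance d=26): x=-20.0000 theta=-0.5000
After 2 (thin lens f=12): x=-20.0000 theta=7/6 (≈1.1667)
After 3 (propagate distance d=18): x=1.0000 theta=7/6 (≈1.1667)
After 4 (thin lens f=31): x=1.0000 theta=211/186 (≈1.1344)
After 5 (propagate distance d=31): x=217/6 (≈36.1667) theta=211/186 (≈1.1344)
After 6 (curved mirror R=-78): x=217/6 (≈36.1667) theta=7478/3627 (≈2.0618)
After 7 (propagate distance d=18 (to screen)): x=177187/2418 (≈73.2783) theta=7478/3627 (≈2.0618)
Rounded to 4 decimal places: x = 73.2783

Answer: 73.2783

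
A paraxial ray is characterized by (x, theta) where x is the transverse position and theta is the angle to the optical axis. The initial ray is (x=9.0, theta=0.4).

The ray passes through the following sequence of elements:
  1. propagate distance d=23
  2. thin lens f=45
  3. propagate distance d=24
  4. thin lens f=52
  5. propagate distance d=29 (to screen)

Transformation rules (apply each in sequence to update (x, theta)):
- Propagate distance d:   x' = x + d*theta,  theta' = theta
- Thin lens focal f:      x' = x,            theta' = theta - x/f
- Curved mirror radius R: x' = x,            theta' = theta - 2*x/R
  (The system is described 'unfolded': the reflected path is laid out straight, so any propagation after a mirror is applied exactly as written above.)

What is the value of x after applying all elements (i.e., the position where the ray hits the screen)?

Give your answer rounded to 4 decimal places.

Initial: x=9.0000 theta=0.4000
After 1 (propagate distance d=23): x=18.2000 theta=0.4000
After 2 (thin lens f=45): x=18.2000 theta=-1/225 (≈-0.0044)
After 3 (propagate distance d=24): x=1357/75 (≈18.0933) theta=-1/225 (≈-0.0044)
After 4 (thin lens f=52): x=1357/75 (≈18.0933) theta=-4123/11700 (≈-0.3524)
After 5 (propagate distance d=29 (to screen)): x=3685/468 (≈7.8739) theta=-4123/11700 (≈-0.3524)
Rounded to 4 decimal places: x = 7.8739

Answer: 7.8739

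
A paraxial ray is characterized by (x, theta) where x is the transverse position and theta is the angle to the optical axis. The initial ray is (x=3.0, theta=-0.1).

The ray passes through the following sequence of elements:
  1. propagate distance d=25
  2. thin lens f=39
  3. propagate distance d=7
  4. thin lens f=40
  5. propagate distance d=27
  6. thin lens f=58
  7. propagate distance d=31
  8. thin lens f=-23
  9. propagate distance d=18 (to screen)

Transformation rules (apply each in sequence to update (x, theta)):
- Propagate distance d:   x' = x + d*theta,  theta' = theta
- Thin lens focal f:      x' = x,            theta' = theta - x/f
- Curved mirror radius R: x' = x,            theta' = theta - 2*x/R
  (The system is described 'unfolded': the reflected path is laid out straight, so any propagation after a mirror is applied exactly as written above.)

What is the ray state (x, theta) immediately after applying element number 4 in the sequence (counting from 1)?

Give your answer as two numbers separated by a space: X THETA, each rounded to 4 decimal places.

Initial: x=3.0000 theta=-0.1000
After 1 (propagate distance d=25): x=0.5000 theta=-0.1000
After 2 (thin lens f=39): x=0.5000 theta=-22/195 (≈-0.1128)
After 3 (propagate distance d=7): x=-113/390 (≈-0.2897) theta=-22/195 (≈-0.1128)
After 4 (thin lens f=40): x=-113/390 (≈-0.2897) theta=-549/5200 (≈-0.1056)
Rounded to 4 decimal places: x = -0.2897, theta = -0.1056

Answer: -0.2897 -0.1056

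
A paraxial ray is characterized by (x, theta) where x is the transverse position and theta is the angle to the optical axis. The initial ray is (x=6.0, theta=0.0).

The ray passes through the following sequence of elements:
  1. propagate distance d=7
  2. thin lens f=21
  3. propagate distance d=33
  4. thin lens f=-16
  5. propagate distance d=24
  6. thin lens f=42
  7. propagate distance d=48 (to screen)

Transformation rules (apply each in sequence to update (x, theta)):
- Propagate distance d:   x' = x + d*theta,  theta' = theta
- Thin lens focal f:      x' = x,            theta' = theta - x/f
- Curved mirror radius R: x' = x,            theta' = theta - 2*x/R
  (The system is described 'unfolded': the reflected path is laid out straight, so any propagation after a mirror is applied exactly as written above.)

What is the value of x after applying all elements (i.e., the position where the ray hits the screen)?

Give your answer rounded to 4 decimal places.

Answer: -21.7959

Derivation:
Initial: x=6.0000 theta=0.0000
After 1 (propagate distance d=7): x=6.0000 theta=0.0000
After 2 (thin lens f=21): x=6.0000 theta=-2/7 (≈-0.2857)
After 3 (propagate distance d=33): x=-24/7 (≈-3.4286) theta=-2/7 (≈-0.2857)
After 4 (thin lens f=-16): x=-24/7 (≈-3.4286) theta=-0.5000
After 5 (propagate distance d=24): x=-108/7 (≈-15.4286) theta=-0.5000
After 6 (thin lens f=42): x=-108/7 (≈-15.4286) theta=-13/98 (≈-0.1327)
After 7 (propagate distance d=48 (to screen)): x=-1068/49 (≈-21.7959) theta=-13/98 (≈-0.1327)
Rounded to 4 decimal places: x = -21.7959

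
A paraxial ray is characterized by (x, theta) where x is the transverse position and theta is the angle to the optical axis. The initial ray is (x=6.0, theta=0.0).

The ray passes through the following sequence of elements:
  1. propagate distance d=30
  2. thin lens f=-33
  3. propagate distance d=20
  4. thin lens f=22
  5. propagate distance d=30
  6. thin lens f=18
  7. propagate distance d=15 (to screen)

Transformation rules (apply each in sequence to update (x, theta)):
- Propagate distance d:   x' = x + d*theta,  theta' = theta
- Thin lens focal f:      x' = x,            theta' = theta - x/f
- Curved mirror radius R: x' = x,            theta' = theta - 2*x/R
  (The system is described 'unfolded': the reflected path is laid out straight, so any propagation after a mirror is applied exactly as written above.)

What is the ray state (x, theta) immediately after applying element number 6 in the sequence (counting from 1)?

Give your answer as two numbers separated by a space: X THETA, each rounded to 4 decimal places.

Initial: x=6.0000 theta=0.0000
After 1 (propagate distance d=30): x=6.0000 theta=0.0000
After 2 (thin lens f=-33): x=6.0000 theta=2/11 (≈0.1818)
After 3 (propagate distance d=20): x=106/11 (≈9.6364) theta=2/11 (≈0.1818)
After 4 (thin lens f=22): x=106/11 (≈9.6364) theta=-31/121 (≈-0.2562)
After 5 (propagate distance d=30): x=236/121 (≈1.9504) theta=-31/121 (≈-0.2562)
After 6 (thin lens f=18): x=236/121 (≈1.9504) theta=-397/1089 (≈-0.3646)
Rounded to 4 decimal places: x = 1.9504, theta = -0.3646

Answer: 1.9504 -0.3646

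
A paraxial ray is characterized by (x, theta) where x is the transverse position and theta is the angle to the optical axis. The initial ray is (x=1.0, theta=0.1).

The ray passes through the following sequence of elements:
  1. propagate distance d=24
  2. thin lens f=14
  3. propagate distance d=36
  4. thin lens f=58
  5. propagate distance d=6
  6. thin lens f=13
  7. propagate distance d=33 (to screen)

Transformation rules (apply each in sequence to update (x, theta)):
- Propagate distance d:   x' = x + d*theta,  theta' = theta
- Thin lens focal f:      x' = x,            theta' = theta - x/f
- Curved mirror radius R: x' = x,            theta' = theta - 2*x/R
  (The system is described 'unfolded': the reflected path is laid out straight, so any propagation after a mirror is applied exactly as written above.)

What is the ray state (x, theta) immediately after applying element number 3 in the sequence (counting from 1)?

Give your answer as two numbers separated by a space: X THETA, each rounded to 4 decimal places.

Initial: x=1.0000 theta=0.1000
After 1 (propagate distance d=24): x=3.4000 theta=0.1000
After 2 (thin lens f=14): x=3.4000 theta=-1/7 (≈-0.1429)
After 3 (propagate distance d=36): x=-61/35 (≈-1.7429) theta=-1/7 (≈-0.1429)
Rounded to 4 decimal places: x = -1.7429, theta = -0.1429

Answer: -1.7429 -0.1429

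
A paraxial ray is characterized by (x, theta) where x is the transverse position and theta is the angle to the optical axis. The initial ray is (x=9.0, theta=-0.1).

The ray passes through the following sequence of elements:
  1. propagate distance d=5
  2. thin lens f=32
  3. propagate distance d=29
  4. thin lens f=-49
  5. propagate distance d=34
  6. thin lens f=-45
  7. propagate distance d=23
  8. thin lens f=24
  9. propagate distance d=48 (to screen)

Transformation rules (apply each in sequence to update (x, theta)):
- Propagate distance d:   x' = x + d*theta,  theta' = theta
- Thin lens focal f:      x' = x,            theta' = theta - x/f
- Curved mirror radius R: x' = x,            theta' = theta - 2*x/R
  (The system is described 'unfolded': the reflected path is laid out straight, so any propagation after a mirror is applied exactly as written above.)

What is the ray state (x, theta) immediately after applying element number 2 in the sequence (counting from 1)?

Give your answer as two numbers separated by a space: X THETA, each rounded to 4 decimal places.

Answer: 8.5000 -0.3656

Derivation:
Initial: x=9.0000 theta=-0.1000
After 1 (propagate distance d=5): x=8.5000 theta=-0.1000
After 2 (thin lens f=32): x=8.5000 theta=-117/320 (≈-0.3656)
Rounded to 4 decimal places: x = 8.5000, theta = -0.3656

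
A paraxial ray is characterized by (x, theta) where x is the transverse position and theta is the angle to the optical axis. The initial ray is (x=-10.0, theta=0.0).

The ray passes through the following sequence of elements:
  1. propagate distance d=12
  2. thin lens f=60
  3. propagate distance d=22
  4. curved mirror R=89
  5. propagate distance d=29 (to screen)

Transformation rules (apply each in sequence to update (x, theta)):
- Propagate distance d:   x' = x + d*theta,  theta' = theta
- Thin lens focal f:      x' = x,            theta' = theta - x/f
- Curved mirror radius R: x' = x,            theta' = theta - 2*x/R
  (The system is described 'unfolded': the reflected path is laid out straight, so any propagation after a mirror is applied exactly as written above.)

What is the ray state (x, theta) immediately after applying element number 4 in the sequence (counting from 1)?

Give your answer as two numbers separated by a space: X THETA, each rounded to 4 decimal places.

Answer: -6.3333 0.3090

Derivation:
Initial: x=-10.0000 theta=0.0000
After 1 (propagate distance d=12): x=-10.0000 theta=0.0000
After 2 (thin lens f=60): x=-10.0000 theta=1/6 (≈0.1667)
After 3 (propagate distance d=22): x=-19/3 (≈-6.3333) theta=1/6 (≈0.1667)
After 4 (curved mirror R=89): x=-19/3 (≈-6.3333) theta=55/178 (≈0.3090)
Rounded to 4 decimal places: x = -6.3333, theta = 0.3090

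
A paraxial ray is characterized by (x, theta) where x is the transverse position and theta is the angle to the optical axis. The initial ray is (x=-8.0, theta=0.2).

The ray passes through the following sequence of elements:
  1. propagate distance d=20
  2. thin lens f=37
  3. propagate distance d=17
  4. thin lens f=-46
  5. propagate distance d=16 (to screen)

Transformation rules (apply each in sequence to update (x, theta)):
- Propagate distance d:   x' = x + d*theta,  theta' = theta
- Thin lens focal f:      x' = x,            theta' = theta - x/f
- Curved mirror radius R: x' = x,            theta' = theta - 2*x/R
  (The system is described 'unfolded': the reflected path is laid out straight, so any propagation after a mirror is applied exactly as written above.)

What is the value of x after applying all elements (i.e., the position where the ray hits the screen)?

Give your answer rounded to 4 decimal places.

Answer: 6.5981

Derivation:
Initial: x=-8.0000 theta=0.2000
After 1 (propagate distance d=20): x=-4.0000 theta=0.2000
After 2 (thin lens f=37): x=-4.0000 theta=57/185 (≈0.3081)
After 3 (propagate distance d=17): x=229/185 (≈1.2378) theta=57/185 (≈0.3081)
After 4 (thin lens f=-46): x=229/185 (≈1.2378) theta=2851/8510 (≈0.3350)
After 5 (propagate distance d=16 (to screen)): x=5615/851 (≈6.5981) theta=2851/8510 (≈0.3350)
Rounded to 4 decimal places: x = 6.5981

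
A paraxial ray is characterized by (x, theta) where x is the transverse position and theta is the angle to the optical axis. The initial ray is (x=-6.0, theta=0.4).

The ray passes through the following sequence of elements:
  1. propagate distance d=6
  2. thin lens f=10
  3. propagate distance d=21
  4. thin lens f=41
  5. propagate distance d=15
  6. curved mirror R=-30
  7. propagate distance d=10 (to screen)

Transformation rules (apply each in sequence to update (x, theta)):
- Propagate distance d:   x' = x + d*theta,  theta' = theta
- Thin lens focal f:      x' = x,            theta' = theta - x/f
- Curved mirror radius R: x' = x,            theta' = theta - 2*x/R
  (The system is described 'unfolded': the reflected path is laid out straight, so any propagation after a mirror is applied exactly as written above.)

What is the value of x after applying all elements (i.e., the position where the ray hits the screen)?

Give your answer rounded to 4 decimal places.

Initial: x=-6.0000 theta=0.4000
After 1 (propagate distance d=6): x=-3.6000 theta=0.4000
After 2 (thin lens f=10): x=-3.6000 theta=0.7600
After 3 (propagate distance d=21): x=12.3600 theta=0.7600
After 4 (thin lens f=41): x=12.3600 theta=94/205 (≈0.4585)
After 5 (propagate distance d=15): x=19719/1025 (≈19.2380) theta=94/205 (≈0.4585)
After 6 (curved mirror R=-30): x=19719/1025 (≈19.2380) theta=8923/5125 (≈1.7411)
After 7 (propagate distance d=10 (to screen)): x=7513/205 (≈36.6488) theta=8923/5125 (≈1.7411)
Rounded to 4 decimal places: x = 36.6488

Answer: 36.6488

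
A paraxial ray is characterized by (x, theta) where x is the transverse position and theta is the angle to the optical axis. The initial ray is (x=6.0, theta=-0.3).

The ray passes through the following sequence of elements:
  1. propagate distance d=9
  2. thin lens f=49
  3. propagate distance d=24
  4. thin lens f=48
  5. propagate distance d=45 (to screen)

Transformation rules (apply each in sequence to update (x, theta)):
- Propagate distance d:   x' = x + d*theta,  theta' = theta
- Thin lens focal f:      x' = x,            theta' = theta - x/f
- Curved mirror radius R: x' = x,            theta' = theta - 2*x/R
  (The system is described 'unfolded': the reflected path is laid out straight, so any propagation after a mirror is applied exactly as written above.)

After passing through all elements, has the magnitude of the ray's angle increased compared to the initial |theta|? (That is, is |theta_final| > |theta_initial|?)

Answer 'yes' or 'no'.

Initial: x=6.0000 theta=-0.3000
After 1 (propagate distance d=9): x=3.3000 theta=-0.3000
After 2 (thin lens f=49): x=3.3000 theta=-18/49 (≈-0.3673)
After 3 (propagate distance d=24): x=-2703/490 (≈-5.5163) theta=-18/49 (≈-0.3673)
After 4 (thin lens f=48): x=-2703/490 (≈-5.5163) theta=-1979/7840 (≈-0.2524)
After 5 (propagate distance d=45 (to screen)): x=-132303/7840 (≈-16.8754) theta=-1979/7840 (≈-0.2524)
|theta_initial|=0.3000 |theta_final|=1979/7840 (≈0.2524) -> not increased

Answer: no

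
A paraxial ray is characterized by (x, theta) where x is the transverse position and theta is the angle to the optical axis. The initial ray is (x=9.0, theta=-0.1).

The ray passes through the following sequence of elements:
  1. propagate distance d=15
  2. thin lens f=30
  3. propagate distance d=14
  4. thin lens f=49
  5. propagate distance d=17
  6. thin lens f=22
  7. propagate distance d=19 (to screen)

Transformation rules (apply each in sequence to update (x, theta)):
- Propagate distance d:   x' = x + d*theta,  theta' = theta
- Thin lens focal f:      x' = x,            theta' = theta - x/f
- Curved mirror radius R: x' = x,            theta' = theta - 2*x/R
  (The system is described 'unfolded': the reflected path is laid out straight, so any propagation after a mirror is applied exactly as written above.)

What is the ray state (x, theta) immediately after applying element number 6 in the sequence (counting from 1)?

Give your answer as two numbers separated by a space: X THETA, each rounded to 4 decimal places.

Initial: x=9.0000 theta=-0.1000
After 1 (propagate distance d=15): x=7.5000 theta=-0.1000
After 2 (thin lens f=30): x=7.5000 theta=-0.3500
After 3 (propagate distance d=14): x=2.6000 theta=-0.3500
After 4 (thin lens f=49): x=2.6000 theta=-79/196 (≈-0.4031)
After 5 (propagate distance d=17): x=-4167/980 (≈-4.2520) theta=-79/196 (≈-0.4031)
After 6 (thin lens f=22): x=-4167/980 (≈-4.2520) theta=-4523/21560 (≈-0.2098)
Rounded to 4 decimal places: x = -4.2520, theta = -0.2098

Answer: -4.2520 -0.2098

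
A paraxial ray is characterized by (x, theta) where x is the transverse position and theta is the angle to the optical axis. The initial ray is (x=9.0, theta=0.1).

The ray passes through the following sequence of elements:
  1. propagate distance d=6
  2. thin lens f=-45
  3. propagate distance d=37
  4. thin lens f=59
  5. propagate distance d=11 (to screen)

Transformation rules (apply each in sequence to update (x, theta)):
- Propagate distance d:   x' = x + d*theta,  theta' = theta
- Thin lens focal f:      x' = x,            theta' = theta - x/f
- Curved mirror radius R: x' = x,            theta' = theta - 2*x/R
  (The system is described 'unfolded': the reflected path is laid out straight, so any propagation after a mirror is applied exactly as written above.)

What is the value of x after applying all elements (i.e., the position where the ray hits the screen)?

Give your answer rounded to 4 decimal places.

Initial: x=9.0000 theta=0.1000
After 1 (propagate distance d=6): x=9.6000 theta=0.1000
After 2 (thin lens f=-45): x=9.6000 theta=47/150 (≈0.3133)
After 3 (propagate distance d=37): x=3179/150 (≈21.1933) theta=47/150 (≈0.3133)
After 4 (thin lens f=59): x=3179/150 (≈21.1933) theta=-203/4425 (≈-0.0459)
After 5 (propagate distance d=11 (to screen)): x=36619/1770 (≈20.6887) theta=-203/4425 (≈-0.0459)
Rounded to 4 decimal places: x = 20.6887

Answer: 20.6887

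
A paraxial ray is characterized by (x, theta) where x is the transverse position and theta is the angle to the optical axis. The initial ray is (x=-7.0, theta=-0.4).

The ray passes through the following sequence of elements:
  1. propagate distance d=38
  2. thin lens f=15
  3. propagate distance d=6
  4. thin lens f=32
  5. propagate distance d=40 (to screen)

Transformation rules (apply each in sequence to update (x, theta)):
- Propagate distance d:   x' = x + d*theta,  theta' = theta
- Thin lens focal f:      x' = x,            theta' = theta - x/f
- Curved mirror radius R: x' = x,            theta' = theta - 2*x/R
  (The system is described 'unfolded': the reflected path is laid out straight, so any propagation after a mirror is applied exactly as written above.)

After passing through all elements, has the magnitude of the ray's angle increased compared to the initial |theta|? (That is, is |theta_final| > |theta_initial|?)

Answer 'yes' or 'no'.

Initial: x=-7.0000 theta=-0.4000
After 1 (propagate distance d=38): x=-22.2000 theta=-0.4000
After 2 (thin lens f=15): x=-22.2000 theta=1.0800
After 3 (propagate distance d=6): x=-15.7200 theta=1.0800
After 4 (thin lens f=32): x=-15.7200 theta=1257/800 (≈1.5713)
After 5 (propagate distance d=40 (to screen)): x=47.1300 theta=1257/800 (≈1.5713)
|theta_initial|=0.4000 |theta_final|=1257/800 (≈1.5713) -> increased

Answer: yes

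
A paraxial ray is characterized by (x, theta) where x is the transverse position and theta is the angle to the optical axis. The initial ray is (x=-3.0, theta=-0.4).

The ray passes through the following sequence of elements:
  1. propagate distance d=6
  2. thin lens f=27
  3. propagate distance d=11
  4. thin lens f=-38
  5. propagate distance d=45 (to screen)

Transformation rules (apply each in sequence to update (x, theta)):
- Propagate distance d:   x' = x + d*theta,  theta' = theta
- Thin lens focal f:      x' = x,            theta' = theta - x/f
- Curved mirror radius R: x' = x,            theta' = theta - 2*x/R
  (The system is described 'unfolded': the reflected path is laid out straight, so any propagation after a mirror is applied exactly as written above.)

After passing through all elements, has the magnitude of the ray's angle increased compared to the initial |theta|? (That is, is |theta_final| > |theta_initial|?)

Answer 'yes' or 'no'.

Initial: x=-3.0000 theta=-0.4000
After 1 (propagate distance d=6): x=-5.4000 theta=-0.4000
After 2 (thin lens f=27): x=-5.4000 theta=-0.2000
After 3 (propagate distance d=11): x=-7.6000 theta=-0.2000
After 4 (thin lens f=-38): x=-7.6000 theta=-0.4000
After 5 (propagate distance d=45 (to screen)): x=-25.6000 theta=-0.4000
|theta_initial|=0.4000 |theta_final|=0.4000 -> not increased

Answer: no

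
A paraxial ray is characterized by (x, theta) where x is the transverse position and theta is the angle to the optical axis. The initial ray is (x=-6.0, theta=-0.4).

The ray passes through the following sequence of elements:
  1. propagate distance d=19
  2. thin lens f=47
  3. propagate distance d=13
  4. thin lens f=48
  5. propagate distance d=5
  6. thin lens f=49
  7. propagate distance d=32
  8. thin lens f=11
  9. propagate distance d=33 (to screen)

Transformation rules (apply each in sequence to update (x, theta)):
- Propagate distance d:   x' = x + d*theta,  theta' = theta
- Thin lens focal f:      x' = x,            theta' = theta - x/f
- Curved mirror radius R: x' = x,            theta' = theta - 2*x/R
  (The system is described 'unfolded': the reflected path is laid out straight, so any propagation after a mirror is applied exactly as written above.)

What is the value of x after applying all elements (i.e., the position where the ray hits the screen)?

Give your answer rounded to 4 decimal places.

Answer: 12.8946

Derivation:
Initial: x=-6.0000 theta=-0.4000
After 1 (propagate distance d=19): x=-13.6000 theta=-0.4000
After 2 (thin lens f=47): x=-13.6000 theta=-26/235 (≈-0.1106)
After 3 (propagate distance d=13): x=-3534/235 (≈-15.0383) theta=-26/235 (≈-0.1106)
After 4 (thin lens f=48): x=-3534/235 (≈-15.0383) theta=381/1880 (≈0.2027)
After 5 (propagate distance d=5): x=-14.0250 theta=381/1880 (≈0.2027)
After 6 (thin lens f=49): x=-14.0250 theta=11259/23030 (≈0.4889)
After 7 (propagate distance d=32): x=149169/92120 (≈1.6193) theta=11259/23030 (≈0.4889)
After 8 (thin lens f=11): x=149169/92120 (≈1.6193) theta=49461/144760 (≈0.3417)
After 9 (propagate distance d=33 (to screen)): x=118785/9212 (≈12.8946) theta=49461/144760 (≈0.3417)
Rounded to 4 decimal places: x = 12.8946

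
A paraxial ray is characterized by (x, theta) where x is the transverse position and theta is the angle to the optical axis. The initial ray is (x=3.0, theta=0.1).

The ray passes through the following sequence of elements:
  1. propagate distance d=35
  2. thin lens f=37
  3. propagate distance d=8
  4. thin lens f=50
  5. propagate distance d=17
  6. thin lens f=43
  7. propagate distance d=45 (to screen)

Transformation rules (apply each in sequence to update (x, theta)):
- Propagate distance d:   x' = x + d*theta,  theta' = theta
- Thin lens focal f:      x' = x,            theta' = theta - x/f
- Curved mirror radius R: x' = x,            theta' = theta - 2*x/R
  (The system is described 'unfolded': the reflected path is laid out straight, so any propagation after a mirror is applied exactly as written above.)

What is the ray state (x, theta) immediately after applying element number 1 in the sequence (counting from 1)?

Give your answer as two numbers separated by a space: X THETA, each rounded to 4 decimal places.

Initial: x=3.0000 theta=0.1000
After 1 (propagate distance d=35): x=6.5000 theta=0.1000
Rounded to 4 decimal places: x = 6.5000, theta = 0.1000

Answer: 6.5000 0.1000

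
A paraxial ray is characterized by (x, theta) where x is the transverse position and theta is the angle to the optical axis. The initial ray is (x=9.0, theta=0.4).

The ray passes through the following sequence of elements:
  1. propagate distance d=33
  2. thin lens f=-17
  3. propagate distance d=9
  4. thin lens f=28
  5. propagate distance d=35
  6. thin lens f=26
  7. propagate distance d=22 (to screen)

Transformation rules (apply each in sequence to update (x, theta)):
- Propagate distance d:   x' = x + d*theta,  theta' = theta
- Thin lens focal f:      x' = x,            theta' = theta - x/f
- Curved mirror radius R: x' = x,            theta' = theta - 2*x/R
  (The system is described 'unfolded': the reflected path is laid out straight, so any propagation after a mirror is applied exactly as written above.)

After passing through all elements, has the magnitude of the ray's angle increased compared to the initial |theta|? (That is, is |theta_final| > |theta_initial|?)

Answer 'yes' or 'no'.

Answer: yes

Derivation:
Initial: x=9.0000 theta=0.4000
After 1 (propagate distance d=33): x=22.2000 theta=0.4000
After 2 (thin lens f=-17): x=22.2000 theta=29/17 (≈1.7059)
After 3 (propagate distance d=9): x=3192/85 (≈37.5529) theta=29/17 (≈1.7059)
After 4 (thin lens f=28): x=3192/85 (≈37.5529) theta=31/85 (≈0.3647)
After 5 (propagate distance d=35): x=4277/85 (≈50.3176) theta=31/85 (≈0.3647)
After 6 (thin lens f=26): x=4277/85 (≈50.3176) theta=-267/170 (≈-1.5706)
After 7 (propagate distance d=22 (to screen)): x=268/17 (≈15.7647) theta=-267/170 (≈-1.5706)
|theta_initial|=0.4000 |theta_final|=267/170 (≈1.5706) -> increased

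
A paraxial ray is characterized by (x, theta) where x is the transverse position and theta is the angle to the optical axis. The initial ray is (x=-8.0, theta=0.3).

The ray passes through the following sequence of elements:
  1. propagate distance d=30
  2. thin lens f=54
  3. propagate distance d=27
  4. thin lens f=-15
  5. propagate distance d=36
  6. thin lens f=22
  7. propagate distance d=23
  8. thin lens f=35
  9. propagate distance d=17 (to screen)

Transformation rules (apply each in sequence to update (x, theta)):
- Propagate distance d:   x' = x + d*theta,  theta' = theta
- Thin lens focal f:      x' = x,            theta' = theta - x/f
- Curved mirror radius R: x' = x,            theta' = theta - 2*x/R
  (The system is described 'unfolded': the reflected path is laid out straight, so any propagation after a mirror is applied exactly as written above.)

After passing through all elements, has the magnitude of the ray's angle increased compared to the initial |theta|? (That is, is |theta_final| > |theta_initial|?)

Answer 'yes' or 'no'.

Initial: x=-8.0000 theta=0.3000
After 1 (propagate distance d=30): x=1.0000 theta=0.3000
After 2 (thin lens f=54): x=1.0000 theta=38/135 (≈0.2815)
After 3 (propagate distance d=27): x=8.6000 theta=38/135 (≈0.2815)
After 4 (thin lens f=-15): x=8.6000 theta=577/675 (≈0.8548)
After 5 (propagate distance d=36): x=2953/75 (≈39.3733) theta=577/675 (≈0.8548)
After 6 (thin lens f=22): x=2953/75 (≈39.3733) theta=-13883/14850 (≈-0.9349)
After 7 (propagate distance d=23): x=53077/2970 (≈17.8710) theta=-13883/14850 (≈-0.9349)
After 8 (thin lens f=35): x=53077/2970 (≈17.8710) theta=-25043/17325 (≈-1.4455)
After 9 (propagate distance d=17 (to screen)): x=-696691/103950 (≈-6.7022) theta=-25043/17325 (≈-1.4455)
|theta_initial|=0.3000 |theta_final|=25043/17325 (≈1.4455) -> increased

Answer: yes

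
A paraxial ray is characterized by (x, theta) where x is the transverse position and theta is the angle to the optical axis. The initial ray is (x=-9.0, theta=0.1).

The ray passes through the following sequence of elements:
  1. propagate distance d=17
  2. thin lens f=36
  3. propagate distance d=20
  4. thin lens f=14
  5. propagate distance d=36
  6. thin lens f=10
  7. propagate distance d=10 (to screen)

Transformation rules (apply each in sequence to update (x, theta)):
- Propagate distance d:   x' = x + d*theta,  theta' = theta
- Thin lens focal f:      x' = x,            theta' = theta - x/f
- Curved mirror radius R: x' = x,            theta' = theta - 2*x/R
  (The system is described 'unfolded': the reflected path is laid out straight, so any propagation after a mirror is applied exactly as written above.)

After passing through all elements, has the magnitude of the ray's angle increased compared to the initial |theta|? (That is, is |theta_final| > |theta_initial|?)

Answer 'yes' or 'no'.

Initial: x=-9.0000 theta=0.1000
After 1 (propagate distance d=17): x=-7.3000 theta=0.1000
After 2 (thin lens f=36): x=-7.3000 theta=109/360 (≈0.3028)
After 3 (propagate distance d=20): x=-56/45 (≈-1.2444) theta=109/360 (≈0.3028)
After 4 (thin lens f=14): x=-56/45 (≈-1.2444) theta=47/120 (≈0.3917)
After 5 (propagate distance d=36): x=1157/90 (≈12.8556) theta=47/120 (≈0.3917)
After 6 (thin lens f=10): x=1157/90 (≈12.8556) theta=-1609/1800 (≈-0.8939)
After 7 (propagate distance d=10 (to screen)): x=47/12 (≈3.9167) theta=-1609/1800 (≈-0.8939)
|theta_initial|=0.1000 |theta_final|=1609/1800 (≈0.8939) -> increased

Answer: yes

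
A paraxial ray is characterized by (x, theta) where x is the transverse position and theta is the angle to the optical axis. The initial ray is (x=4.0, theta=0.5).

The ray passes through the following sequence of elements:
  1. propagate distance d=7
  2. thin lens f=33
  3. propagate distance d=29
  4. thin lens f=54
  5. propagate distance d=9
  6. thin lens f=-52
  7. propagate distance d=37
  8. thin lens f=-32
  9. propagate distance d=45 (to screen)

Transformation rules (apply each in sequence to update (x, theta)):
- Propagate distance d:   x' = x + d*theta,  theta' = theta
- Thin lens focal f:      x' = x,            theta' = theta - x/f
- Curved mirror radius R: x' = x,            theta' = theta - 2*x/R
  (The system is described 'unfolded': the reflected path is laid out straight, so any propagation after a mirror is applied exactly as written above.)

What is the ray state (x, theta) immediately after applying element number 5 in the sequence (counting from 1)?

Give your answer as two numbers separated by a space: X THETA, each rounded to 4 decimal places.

Initial: x=4.0000 theta=0.5000
After 1 (propagate distance d=7): x=7.5000 theta=0.5000
After 2 (thin lens f=33): x=7.5000 theta=3/11 (≈0.2727)
After 3 (propagate distance d=29): x=339/22 (≈15.4091) theta=3/11 (≈0.2727)
After 4 (thin lens f=54): x=339/22 (≈15.4091) theta=-5/396 (≈-0.0126)
After 5 (propagate distance d=9): x=673/44 (≈15.2955) theta=-5/396 (≈-0.0126)
Rounded to 4 decimal places: x = 15.2955, theta = -0.0126

Answer: 15.2955 -0.0126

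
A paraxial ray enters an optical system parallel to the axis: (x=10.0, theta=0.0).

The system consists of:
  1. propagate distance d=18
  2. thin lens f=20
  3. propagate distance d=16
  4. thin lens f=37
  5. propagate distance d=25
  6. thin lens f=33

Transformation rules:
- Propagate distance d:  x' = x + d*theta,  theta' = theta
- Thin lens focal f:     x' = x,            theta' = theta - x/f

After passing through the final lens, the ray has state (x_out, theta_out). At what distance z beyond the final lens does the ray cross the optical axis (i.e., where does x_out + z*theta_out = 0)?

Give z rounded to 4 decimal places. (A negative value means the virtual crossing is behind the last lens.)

Initial: x=10.0000 theta=0.0000
After 1 (propagate distance d=18): x=10.0000 theta=0.0000
After 2 (thin lens f=20): x=10.0000 theta=-0.5000
After 3 (propagate distance d=16): x=2.0000 theta=-0.5000
After 4 (thin lens f=37): x=2.0000 theta=-41/74 (≈-0.5541)
After 5 (propagate distance d=25): x=-877/74 (≈-11.8514) theta=-41/74 (≈-0.5541)
After 6 (thin lens f=33): x=-877/74 (≈-11.8514) theta=-238/1221 (≈-0.1949)
z_focus = -x_out/theta_out = -(-877/74)/(-238/1221) = -28941/476 ≈ -60.8004
Rounded to 4 decimal places: z = -60.8004

Answer: -60.8004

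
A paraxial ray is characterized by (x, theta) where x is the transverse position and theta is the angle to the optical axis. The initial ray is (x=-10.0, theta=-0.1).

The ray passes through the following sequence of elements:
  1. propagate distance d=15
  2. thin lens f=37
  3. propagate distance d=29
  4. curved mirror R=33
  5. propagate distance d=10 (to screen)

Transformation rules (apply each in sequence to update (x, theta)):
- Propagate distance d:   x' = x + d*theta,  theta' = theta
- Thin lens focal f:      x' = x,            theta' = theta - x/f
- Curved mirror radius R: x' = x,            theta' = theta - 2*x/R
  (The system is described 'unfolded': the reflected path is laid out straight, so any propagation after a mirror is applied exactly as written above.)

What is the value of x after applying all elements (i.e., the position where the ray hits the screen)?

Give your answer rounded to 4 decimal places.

Answer: -0.0138

Derivation:
Initial: x=-10.0000 theta=-0.1000
After 1 (propagate distance d=15): x=-11.5000 theta=-0.1000
After 2 (thin lens f=37): x=-11.5000 theta=39/185 (≈0.2108)
After 3 (propagate distance d=29): x=-1993/370 (≈-5.3865) theta=39/185 (≈0.2108)
After 4 (curved mirror R=33): x=-1993/370 (≈-5.3865) theta=656/1221 (≈0.5373)
After 5 (propagate distance d=10 (to screen)): x=-169/12210 (≈-0.0138) theta=656/1221 (≈0.5373)
Rounded to 4 decimal places: x = -0.0138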